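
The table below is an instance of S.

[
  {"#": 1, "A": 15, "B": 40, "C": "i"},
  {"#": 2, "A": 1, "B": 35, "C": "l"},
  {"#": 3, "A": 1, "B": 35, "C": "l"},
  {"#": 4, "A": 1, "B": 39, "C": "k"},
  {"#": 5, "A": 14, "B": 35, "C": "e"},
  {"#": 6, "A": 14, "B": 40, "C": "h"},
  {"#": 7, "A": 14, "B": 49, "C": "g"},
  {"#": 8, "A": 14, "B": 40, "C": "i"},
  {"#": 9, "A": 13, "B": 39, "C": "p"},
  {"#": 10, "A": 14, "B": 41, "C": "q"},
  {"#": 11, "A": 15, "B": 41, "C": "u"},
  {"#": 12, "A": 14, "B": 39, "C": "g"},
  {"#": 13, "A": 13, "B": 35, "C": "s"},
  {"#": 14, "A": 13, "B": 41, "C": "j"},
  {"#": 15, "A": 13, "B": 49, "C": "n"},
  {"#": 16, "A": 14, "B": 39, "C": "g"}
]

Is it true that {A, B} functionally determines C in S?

(A=15, B=40): row 1 → C = i ✓
(A=1, B=35): rows 2, 3 → C = l, l ✓
(A=1, B=39): row 4 → C = k ✓
(A=14, B=35): row 5 → C = e ✓
(A=14, B=40): rows 6, 8 → C takes values {h, i} — violation
(A=14, B=49): row 7 → C = g ✓
(A=13, B=39): row 9 → C = p ✓
(A=14, B=41): row 10 → C = q ✓
(A=15, B=41): row 11 → C = u ✓
(A=14, B=39): rows 12, 16 → C = g, g ✓
(A=13, B=35): row 13 → C = s ✓
(A=13, B=41): row 14 → C = j ✓
(A=13, B=49): row 15 → C = n ✓
Two rows agree on {A, B} but differ on C, so {A, B} -> C does not hold.

No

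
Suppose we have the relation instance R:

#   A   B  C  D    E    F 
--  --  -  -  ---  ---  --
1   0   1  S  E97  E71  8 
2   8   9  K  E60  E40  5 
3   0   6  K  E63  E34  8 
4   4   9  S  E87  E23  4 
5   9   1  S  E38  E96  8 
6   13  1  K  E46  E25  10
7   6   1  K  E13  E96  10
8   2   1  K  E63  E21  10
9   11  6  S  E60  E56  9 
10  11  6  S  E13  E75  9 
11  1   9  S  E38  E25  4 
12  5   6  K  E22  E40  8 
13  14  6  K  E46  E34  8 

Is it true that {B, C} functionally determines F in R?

Yes

(B=1, C=S): rows 1, 5 → F = 8, 8 ✓
(B=9, C=K): row 2 → F = 5 ✓
(B=6, C=K): rows 3, 12, 13 → F = 8, 8, 8 ✓
(B=9, C=S): rows 4, 11 → F = 4, 4 ✓
(B=1, C=K): rows 6, 7, 8 → F = 10, 10, 10 ✓
(B=6, C=S): rows 9, 10 → F = 9, 9 ✓
Every {B, C} value is associated with a single F value, so {B, C} → F holds.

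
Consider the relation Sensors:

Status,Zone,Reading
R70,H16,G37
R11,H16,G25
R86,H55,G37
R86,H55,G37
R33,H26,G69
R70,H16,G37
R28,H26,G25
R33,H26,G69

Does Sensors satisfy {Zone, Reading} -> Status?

(Zone=H16, Reading=G37): 2 rows → Status = R70, R70 ✓
(Zone=H16, Reading=G25): 1 row → Status = R11 ✓
(Zone=H55, Reading=G37): 2 rows → Status = R86, R86 ✓
(Zone=H26, Reading=G69): 2 rows → Status = R33, R33 ✓
(Zone=H26, Reading=G25): 1 row → Status = R28 ✓
Every {Zone, Reading} value is associated with a single Status value, so {Zone, Reading} -> Status holds.

Yes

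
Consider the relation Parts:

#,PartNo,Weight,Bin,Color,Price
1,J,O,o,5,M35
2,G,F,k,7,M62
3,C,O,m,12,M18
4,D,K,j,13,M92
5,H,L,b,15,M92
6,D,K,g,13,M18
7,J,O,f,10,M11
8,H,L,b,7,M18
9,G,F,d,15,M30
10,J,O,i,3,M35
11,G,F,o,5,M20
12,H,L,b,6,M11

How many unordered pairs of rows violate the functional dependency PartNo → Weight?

0

PartNo=J: all 3 rows agree on Weight — 0 pairs.
PartNo=G: all 3 rows agree on Weight — 0 pairs.
PartNo=D: all 2 rows agree on Weight — 0 pairs.
PartNo=H: all 3 rows agree on Weight — 0 pairs.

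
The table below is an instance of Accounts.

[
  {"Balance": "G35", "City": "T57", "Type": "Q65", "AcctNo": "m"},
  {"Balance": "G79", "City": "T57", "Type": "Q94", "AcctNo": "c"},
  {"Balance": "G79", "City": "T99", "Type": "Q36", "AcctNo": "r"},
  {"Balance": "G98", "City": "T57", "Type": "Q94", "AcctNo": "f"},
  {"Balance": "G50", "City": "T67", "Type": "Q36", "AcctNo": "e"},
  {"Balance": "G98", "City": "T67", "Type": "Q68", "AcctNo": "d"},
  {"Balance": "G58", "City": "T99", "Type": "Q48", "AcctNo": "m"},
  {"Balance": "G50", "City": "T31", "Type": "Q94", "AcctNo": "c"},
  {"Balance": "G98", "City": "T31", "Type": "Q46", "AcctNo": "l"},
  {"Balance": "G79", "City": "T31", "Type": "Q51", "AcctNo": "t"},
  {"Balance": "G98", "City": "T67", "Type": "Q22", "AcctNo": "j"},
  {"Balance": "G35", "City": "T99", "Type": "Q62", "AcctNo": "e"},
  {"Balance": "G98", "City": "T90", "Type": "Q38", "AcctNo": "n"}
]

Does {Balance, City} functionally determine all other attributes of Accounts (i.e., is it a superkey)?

No

Two distinct rows share (Balance=G98, City=T67), so {Balance, City} does not determine every attribute — not a superkey.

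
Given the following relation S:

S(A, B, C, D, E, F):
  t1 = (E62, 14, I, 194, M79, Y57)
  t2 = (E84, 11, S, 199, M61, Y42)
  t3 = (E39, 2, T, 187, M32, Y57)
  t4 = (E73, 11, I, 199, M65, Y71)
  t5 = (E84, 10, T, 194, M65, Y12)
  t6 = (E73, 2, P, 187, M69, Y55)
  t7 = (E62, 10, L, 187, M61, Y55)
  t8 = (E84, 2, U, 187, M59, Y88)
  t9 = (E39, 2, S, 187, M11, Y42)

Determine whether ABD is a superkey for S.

Rows 3 and 9 have the same ABD value (A=E39, B=2, D=187) but are distinct tuples, so ABD does not determine every attribute — not a superkey.

No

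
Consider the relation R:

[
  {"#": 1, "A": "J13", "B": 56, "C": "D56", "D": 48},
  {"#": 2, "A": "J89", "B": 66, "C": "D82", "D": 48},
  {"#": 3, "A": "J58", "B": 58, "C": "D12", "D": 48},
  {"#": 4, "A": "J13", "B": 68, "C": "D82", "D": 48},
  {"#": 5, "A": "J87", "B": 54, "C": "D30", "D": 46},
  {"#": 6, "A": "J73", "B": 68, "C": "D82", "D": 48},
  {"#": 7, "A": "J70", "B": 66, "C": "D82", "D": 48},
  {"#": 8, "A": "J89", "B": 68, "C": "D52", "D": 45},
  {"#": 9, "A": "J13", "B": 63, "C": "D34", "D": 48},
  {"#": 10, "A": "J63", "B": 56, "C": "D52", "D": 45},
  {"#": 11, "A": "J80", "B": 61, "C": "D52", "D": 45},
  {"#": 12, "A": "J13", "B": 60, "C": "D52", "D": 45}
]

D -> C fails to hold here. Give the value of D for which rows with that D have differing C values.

48

D=48: rows 1, 2, 3, 4, 6, 7, 9 → C takes values {D56, D82, D12, D34} — violation
D=46: row 5 → C = D30 ✓
D=45: rows 8, 10, 11, 12 → C = D52, D52, D52, D52 ✓
The only D value with inconsistent C is D=48.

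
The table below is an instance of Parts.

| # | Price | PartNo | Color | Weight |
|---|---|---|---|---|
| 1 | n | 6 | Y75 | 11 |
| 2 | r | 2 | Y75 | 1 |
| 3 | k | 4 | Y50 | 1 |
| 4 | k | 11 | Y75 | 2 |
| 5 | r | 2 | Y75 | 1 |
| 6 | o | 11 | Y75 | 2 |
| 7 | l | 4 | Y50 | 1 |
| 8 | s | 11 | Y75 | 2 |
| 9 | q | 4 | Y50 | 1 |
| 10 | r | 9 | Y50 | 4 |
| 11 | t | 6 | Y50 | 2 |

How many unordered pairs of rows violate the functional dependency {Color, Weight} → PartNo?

(Color=Y75, Weight=1): all 2 rows agree on PartNo — 0 pairs.
(Color=Y50, Weight=1): all 3 rows agree on PartNo — 0 pairs.
(Color=Y75, Weight=2): all 3 rows agree on PartNo — 0 pairs.

0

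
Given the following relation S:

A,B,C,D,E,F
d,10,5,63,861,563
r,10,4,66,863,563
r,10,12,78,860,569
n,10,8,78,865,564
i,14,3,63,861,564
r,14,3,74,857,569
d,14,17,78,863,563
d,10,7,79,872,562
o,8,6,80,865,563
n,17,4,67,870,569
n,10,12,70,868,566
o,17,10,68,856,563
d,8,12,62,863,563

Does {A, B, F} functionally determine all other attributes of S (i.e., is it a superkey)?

Yes

All 13 rows have distinct {A, B, F} values, so {A, B, F} → (all attributes) holds and {A, B, F} is a superkey.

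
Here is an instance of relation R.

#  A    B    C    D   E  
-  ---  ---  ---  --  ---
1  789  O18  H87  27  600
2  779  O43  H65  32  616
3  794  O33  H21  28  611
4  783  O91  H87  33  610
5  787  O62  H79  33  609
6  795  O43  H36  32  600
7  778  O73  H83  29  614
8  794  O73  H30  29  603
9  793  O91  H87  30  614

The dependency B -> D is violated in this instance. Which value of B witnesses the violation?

B=O18: row 1 → D = 27 ✓
B=O43: rows 2, 6 → D = 32, 32 ✓
B=O33: row 3 → D = 28 ✓
B=O91: rows 4, 9 → D takes values {33, 30} — violation
B=O62: row 5 → D = 33 ✓
B=O73: rows 7, 8 → D = 29, 29 ✓
The only B value with inconsistent D is B=O91.

O91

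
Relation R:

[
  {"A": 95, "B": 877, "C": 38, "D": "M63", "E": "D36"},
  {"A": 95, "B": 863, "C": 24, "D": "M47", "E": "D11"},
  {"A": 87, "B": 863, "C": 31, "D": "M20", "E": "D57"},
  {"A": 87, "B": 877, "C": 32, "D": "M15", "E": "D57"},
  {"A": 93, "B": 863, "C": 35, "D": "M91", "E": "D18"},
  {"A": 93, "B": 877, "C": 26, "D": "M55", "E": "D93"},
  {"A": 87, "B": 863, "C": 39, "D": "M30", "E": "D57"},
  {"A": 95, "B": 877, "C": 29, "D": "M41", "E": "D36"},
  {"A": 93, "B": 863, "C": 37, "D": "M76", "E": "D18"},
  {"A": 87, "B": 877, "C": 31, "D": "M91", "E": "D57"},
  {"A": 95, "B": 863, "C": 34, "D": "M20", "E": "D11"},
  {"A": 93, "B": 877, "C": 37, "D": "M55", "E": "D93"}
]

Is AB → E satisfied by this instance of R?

Yes

(A=95, B=877): 2 rows → E = D36, D36 ✓
(A=95, B=863): 2 rows → E = D11, D11 ✓
(A=87, B=863): 2 rows → E = D57, D57 ✓
(A=87, B=877): 2 rows → E = D57, D57 ✓
(A=93, B=863): 2 rows → E = D18, D18 ✓
(A=93, B=877): 2 rows → E = D93, D93 ✓
Every AB value is associated with a single E value, so AB → E holds.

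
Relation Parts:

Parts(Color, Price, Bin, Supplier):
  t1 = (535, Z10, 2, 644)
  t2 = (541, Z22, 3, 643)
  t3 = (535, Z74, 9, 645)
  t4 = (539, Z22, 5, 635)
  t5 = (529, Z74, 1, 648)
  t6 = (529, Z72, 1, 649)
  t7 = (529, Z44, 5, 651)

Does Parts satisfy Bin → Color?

Bin=2: row 1 → Color = 535 ✓
Bin=3: row 2 → Color = 541 ✓
Bin=9: row 3 → Color = 535 ✓
Bin=5: rows 4, 7 → Color takes values {539, 529} — violation
Bin=1: rows 5, 6 → Color = 529, 529 ✓
Two rows agree on Bin but differ on Color, so Bin → Color does not hold.

No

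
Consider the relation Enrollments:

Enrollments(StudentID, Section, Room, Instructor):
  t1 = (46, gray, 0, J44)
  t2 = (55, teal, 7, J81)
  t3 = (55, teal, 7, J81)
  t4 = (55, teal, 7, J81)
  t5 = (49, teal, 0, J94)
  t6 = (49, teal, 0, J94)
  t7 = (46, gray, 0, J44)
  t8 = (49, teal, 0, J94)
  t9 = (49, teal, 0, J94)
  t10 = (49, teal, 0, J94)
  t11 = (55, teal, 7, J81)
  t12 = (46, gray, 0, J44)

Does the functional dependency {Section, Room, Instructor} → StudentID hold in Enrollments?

Yes

(Section=gray, Room=0, Instructor=J44): rows 1, 7, 12 → StudentID = 46, 46, 46 ✓
(Section=teal, Room=7, Instructor=J81): rows 2, 3, 4, 11 → StudentID = 55, 55, 55, 55 ✓
(Section=teal, Room=0, Instructor=J94): rows 5, 6, 8, 9, 10 → StudentID = 49, 49, 49, 49, 49 ✓
Every {Section, Room, Instructor} value is associated with a single StudentID value, so {Section, Room, Instructor} → StudentID holds.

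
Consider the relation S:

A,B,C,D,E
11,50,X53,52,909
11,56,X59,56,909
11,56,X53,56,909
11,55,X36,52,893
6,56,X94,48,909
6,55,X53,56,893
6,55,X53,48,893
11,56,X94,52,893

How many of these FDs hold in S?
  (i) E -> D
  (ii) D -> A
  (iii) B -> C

(i) E -> D: E=909: 4 rows → D takes values {52, 56, 48} — violation; E=893: 4 rows → D takes values {52, 56, 48} — violation — fails.
(ii) D -> A: D=56: 3 rows → A takes values {11, 6} — violation — fails.
(iii) B -> C: B=56: 4 rows → C takes values {X59, X53, X94} — violation; B=55: 3 rows → C takes values {X36, X53} — violation — fails.
None of the 3 dependencies hold.

0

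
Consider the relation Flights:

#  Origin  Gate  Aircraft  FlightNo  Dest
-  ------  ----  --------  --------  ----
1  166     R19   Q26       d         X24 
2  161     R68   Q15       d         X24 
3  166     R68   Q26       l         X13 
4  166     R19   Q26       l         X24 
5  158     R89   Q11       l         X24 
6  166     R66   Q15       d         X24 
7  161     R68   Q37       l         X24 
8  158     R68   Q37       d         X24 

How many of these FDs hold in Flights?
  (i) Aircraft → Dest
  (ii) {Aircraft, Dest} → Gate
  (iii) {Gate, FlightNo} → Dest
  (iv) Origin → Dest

(i) Aircraft → Dest: Aircraft=Q26: rows 1, 3, 4 → Dest takes values {X24, X13} — violation — fails.
(ii) {Aircraft, Dest} → Gate: (Aircraft=Q15, Dest=X24): rows 2, 6 → Gate takes values {R68, R66} — violation — fails.
(iii) {Gate, FlightNo} → Dest: (Gate=R68, FlightNo=l): rows 3, 7 → Dest takes values {X13, X24} — violation — fails.
(iv) Origin → Dest: Origin=166: rows 1, 3, 4, 6 → Dest takes values {X24, X13} — violation — fails.
None of the 4 dependencies hold.

0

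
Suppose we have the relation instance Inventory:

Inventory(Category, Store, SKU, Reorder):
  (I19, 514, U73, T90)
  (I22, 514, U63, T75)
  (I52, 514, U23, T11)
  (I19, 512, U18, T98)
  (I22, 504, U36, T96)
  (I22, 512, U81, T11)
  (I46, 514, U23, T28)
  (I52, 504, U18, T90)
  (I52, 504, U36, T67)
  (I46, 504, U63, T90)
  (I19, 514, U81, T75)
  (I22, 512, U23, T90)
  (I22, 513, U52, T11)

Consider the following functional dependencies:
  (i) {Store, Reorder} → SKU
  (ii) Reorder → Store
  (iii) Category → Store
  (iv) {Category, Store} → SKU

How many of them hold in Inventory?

(i) {Store, Reorder} → SKU: (Store=514, Reorder=T75): 2 rows → SKU takes values {U63, U81} — violation; (Store=504, Reorder=T90): 2 rows → SKU takes values {U18, U63} — violation — fails.
(ii) Reorder → Store: Reorder=T90: 4 rows → Store takes values {514, 504, 512} — violation; Reorder=T11: 3 rows → Store takes values {514, 512, 513} — violation — fails.
(iii) Category → Store: Category=I19: 3 rows → Store takes values {514, 512} — violation; Category=I22: 5 rows → Store takes values {514, 504, 512, 513} — violation; Category=I52: 3 rows → Store takes values {514, 504} — violation; Category=I46: 2 rows → Store takes values {514, 504} — violation — fails.
(iv) {Category, Store} → SKU: (Category=I19, Store=514): 2 rows → SKU takes values {U73, U81} — violation; (Category=I22, Store=512): 2 rows → SKU takes values {U81, U23} — violation; (Category=I52, Store=504): 2 rows → SKU takes values {U18, U36} — violation — fails.
None of the 4 dependencies hold.

0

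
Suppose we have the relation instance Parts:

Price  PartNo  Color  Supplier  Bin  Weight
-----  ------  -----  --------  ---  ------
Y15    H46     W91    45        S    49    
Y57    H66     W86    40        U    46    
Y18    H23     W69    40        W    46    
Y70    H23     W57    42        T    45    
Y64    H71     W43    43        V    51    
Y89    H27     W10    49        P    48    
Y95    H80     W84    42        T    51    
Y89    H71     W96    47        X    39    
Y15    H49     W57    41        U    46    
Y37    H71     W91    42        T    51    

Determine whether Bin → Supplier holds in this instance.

No

Bin=S: 1 row → Supplier = 45 ✓
Bin=U: 2 rows → Supplier takes values {40, 41} — violation
Bin=W: 1 row → Supplier = 40 ✓
Bin=T: 3 rows → Supplier = 42, 42, 42 ✓
Bin=V: 1 row → Supplier = 43 ✓
Bin=P: 1 row → Supplier = 49 ✓
Bin=X: 1 row → Supplier = 47 ✓
Two rows agree on Bin but differ on Supplier, so Bin → Supplier does not hold.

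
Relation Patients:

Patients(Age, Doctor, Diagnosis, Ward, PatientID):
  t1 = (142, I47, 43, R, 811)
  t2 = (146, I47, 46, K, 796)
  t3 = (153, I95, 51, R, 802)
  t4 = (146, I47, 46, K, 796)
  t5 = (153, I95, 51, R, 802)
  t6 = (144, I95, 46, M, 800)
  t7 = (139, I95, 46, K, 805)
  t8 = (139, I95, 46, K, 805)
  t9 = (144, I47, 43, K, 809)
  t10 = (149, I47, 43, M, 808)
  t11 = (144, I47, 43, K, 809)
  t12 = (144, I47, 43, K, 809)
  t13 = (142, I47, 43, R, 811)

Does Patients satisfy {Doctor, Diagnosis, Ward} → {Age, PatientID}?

(Doctor=I47, Diagnosis=43, Ward=R): rows 1, 13 → {Age,PatientID} = (142, 811), (142, 811) ✓
(Doctor=I47, Diagnosis=46, Ward=K): rows 2, 4 → {Age,PatientID} = (146, 796), (146, 796) ✓
(Doctor=I95, Diagnosis=51, Ward=R): rows 3, 5 → {Age,PatientID} = (153, 802), (153, 802) ✓
(Doctor=I95, Diagnosis=46, Ward=M): row 6 → {Age,PatientID} = (144, 800) ✓
(Doctor=I95, Diagnosis=46, Ward=K): rows 7, 8 → {Age,PatientID} = (139, 805), (139, 805) ✓
(Doctor=I47, Diagnosis=43, Ward=K): rows 9, 11, 12 → {Age,PatientID} = (144, 809), (144, 809), (144, 809) ✓
(Doctor=I47, Diagnosis=43, Ward=M): row 10 → {Age,PatientID} = (149, 808) ✓
Every {Doctor, Diagnosis, Ward} value is associated with a single {Age, PatientID} value, so {Doctor, Diagnosis, Ward} → {Age, PatientID} holds.

Yes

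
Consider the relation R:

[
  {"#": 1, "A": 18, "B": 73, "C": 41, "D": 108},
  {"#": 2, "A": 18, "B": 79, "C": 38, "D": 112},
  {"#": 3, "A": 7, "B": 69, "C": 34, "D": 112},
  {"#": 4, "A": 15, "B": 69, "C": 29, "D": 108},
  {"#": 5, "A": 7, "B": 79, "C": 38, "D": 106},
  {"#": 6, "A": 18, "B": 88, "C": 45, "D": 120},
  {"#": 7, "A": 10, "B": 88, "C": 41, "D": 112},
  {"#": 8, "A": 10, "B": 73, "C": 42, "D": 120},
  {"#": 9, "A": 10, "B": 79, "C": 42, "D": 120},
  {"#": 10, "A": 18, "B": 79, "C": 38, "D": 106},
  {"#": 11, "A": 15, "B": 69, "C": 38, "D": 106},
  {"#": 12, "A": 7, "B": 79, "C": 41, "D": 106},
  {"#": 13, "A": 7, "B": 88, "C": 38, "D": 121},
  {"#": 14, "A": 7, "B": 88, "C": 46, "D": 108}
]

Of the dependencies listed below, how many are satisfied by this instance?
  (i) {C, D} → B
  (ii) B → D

(i) {C, D} → B: (C=38, D=106): rows 5, 10, 11 → B takes values {79, 69} — violation; (C=42, D=120): rows 8, 9 → B takes values {73, 79} — violation — fails.
(ii) B → D: B=73: rows 1, 8 → D takes values {108, 120} — violation; B=79: rows 2, 5, 9, 10, 12 → D takes values {112, 106, 120} — violation; B=69: rows 3, 4, 11 → D takes values {112, 108, 106} — violation; B=88: rows 6, 7, 13, 14 → D takes values {120, 112, 121, 108} — violation — fails.
None of the 2 dependencies hold.

0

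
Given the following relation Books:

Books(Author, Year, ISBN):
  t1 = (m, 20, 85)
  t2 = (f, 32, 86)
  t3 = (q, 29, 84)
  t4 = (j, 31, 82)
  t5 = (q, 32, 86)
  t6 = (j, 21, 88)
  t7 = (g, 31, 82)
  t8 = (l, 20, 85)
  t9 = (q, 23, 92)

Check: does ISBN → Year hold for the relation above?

ISBN=85: rows 1, 8 → Year = 20, 20 ✓
ISBN=86: rows 2, 5 → Year = 32, 32 ✓
ISBN=84: row 3 → Year = 29 ✓
ISBN=82: rows 4, 7 → Year = 31, 31 ✓
ISBN=88: row 6 → Year = 21 ✓
ISBN=92: row 9 → Year = 23 ✓
Every ISBN value is associated with a single Year value, so ISBN → Year holds.

Yes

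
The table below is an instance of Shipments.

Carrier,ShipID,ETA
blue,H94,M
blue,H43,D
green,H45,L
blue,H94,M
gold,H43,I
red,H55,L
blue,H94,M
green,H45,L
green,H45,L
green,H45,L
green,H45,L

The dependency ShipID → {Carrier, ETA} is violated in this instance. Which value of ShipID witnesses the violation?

H43

ShipID=H94: 3 rows → {Carrier,ETA} = (blue, M), (blue, M), (blue, M) ✓
ShipID=H43: 2 rows → {Carrier,ETA} takes values {(blue, D), (gold, I)} — violation
ShipID=H45: 5 rows → {Carrier,ETA} = (green, L), (green, L), (green, L), (green, L), (green, L) ✓
ShipID=H55: 1 row → {Carrier,ETA} = (red, L) ✓
The only ShipID value with inconsistent RHS is ShipID=H43.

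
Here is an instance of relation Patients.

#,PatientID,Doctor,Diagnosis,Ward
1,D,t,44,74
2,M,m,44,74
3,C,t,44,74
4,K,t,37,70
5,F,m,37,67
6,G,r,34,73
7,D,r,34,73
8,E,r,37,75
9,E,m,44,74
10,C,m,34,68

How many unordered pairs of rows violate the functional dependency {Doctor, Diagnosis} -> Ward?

(Doctor=t, Diagnosis=44): all 2 rows agree on Ward — 0 pairs.
(Doctor=m, Diagnosis=44): all 2 rows agree on Ward — 0 pairs.
(Doctor=r, Diagnosis=34): all 2 rows agree on Ward — 0 pairs.

0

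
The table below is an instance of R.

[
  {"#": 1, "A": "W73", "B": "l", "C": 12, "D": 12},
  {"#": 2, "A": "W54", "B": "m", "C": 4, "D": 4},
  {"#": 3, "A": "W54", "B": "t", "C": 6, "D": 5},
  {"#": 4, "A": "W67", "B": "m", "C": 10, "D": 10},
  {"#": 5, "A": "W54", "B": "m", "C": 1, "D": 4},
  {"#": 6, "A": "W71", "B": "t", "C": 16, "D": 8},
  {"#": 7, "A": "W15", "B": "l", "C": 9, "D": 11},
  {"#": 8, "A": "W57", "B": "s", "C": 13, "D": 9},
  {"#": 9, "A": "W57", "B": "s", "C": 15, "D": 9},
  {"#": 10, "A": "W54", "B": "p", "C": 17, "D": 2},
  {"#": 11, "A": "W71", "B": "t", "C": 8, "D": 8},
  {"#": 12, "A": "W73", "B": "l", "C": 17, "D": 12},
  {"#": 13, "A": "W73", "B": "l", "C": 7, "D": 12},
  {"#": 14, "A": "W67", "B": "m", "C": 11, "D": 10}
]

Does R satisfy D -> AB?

D=12: rows 1, 12, 13 → {A,B} = (W73, l), (W73, l), (W73, l) ✓
D=4: rows 2, 5 → {A,B} = (W54, m), (W54, m) ✓
D=5: row 3 → {A,B} = (W54, t) ✓
D=10: rows 4, 14 → {A,B} = (W67, m), (W67, m) ✓
D=8: rows 6, 11 → {A,B} = (W71, t), (W71, t) ✓
D=11: row 7 → {A,B} = (W15, l) ✓
D=9: rows 8, 9 → {A,B} = (W57, s), (W57, s) ✓
D=2: row 10 → {A,B} = (W54, p) ✓
Every D value is associated with a single AB value, so D -> AB holds.

Yes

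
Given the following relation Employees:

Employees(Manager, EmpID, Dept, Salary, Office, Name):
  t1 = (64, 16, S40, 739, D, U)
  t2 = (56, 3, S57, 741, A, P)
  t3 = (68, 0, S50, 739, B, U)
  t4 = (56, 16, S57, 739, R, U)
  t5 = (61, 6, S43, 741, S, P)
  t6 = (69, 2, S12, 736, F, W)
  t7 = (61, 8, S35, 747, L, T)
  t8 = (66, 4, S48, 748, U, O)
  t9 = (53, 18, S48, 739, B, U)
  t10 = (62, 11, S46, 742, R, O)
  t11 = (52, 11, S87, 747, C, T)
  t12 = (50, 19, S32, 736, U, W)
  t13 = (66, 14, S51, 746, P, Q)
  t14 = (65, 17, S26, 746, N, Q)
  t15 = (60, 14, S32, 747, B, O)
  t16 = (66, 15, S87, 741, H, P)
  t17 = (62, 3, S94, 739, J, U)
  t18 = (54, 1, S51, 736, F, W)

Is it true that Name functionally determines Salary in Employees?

No

Name=U: rows 1, 3, 4, 9, 17 → Salary = 739, 739, 739, 739, 739 ✓
Name=P: rows 2, 5, 16 → Salary = 741, 741, 741 ✓
Name=W: rows 6, 12, 18 → Salary = 736, 736, 736 ✓
Name=T: rows 7, 11 → Salary = 747, 747 ✓
Name=O: rows 8, 10, 15 → Salary takes values {748, 742, 747} — violation
Name=Q: rows 13, 14 → Salary = 746, 746 ✓
Two rows agree on Name but differ on Salary, so Name → Salary does not hold.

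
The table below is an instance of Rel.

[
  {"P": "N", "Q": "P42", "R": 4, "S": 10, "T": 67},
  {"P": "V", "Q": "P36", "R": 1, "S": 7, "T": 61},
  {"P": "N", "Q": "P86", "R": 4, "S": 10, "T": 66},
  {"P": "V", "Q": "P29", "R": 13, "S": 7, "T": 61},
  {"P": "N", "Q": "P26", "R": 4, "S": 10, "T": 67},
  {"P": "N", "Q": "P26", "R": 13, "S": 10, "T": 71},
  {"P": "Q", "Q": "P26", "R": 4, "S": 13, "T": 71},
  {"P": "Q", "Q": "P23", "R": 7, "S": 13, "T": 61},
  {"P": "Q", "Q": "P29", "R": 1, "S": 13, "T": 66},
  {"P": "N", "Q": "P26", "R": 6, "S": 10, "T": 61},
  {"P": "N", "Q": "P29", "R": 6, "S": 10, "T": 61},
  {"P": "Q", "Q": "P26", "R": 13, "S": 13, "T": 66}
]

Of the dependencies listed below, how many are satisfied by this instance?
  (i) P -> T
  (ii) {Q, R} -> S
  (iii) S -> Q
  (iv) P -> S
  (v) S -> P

(i) P -> T: P=N: 6 rows → T takes values {67, 66, 71, 61} — violation; P=Q: 4 rows → T takes values {71, 61, 66} — violation — fails.
(ii) {Q, R} -> S: (Q=P26, R=4): 2 rows → S takes values {10, 13} — violation; (Q=P26, R=13): 2 rows → S takes values {10, 13} — violation — fails.
(iii) S -> Q: S=10: 6 rows → Q takes values {P42, P86, P26, P29} — violation; S=7: 2 rows → Q takes values {P36, P29} — violation; S=13: 4 rows → Q takes values {P26, P23, P29} — violation — fails.
(iv) P -> S: every LHS value maps to a single RHS value — holds.
(v) S -> P: every LHS value maps to a single RHS value — holds.
2 of the 5 dependencies hold.

2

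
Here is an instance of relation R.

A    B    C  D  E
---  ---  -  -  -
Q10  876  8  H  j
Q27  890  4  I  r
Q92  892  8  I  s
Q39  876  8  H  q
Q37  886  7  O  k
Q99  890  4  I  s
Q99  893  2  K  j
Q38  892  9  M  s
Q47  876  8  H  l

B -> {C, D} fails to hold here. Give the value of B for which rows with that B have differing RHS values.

B=876: 3 rows → {C,D} = (8, H), (8, H), (8, H) ✓
B=890: 2 rows → {C,D} = (4, I), (4, I) ✓
B=892: 2 rows → {C,D} takes values {(8, I), (9, M)} — violation
B=886: 1 row → {C,D} = (7, O) ✓
B=893: 1 row → {C,D} = (2, K) ✓
The only B value with inconsistent RHS is B=892.

892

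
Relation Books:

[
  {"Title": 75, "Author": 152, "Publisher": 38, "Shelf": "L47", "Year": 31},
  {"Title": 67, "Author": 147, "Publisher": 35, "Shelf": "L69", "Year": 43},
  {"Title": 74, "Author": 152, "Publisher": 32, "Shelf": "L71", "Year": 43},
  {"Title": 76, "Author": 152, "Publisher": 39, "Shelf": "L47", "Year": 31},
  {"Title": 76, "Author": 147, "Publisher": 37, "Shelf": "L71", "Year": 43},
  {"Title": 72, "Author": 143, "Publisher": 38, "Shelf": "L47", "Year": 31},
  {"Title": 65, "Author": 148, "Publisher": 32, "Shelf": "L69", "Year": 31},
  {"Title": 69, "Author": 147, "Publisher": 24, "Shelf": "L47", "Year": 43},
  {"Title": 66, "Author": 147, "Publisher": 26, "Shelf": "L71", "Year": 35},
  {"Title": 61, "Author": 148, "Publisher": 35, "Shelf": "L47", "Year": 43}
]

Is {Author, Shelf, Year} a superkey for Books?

No

Two distinct rows share (Author=152, Shelf=L47, Year=31), so {Author, Shelf, Year} does not determine every attribute — not a superkey.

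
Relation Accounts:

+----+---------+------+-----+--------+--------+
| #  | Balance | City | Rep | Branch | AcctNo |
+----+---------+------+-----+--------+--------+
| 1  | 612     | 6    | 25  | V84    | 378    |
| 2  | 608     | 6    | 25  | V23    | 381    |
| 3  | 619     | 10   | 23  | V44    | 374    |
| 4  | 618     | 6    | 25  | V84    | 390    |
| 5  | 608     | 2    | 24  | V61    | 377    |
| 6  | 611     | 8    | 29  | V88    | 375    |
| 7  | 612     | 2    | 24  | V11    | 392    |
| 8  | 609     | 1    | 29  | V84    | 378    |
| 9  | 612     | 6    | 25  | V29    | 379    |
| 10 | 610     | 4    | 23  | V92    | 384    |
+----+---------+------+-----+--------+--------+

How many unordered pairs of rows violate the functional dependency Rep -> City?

2

Rep=25: all 4 rows agree on City — 0 pairs.
Rep=23: violating pairs (3,10) — 1 pair.
Rep=24: all 2 rows agree on City — 0 pairs.
Rep=29: violating pairs (6,8) — 1 pair.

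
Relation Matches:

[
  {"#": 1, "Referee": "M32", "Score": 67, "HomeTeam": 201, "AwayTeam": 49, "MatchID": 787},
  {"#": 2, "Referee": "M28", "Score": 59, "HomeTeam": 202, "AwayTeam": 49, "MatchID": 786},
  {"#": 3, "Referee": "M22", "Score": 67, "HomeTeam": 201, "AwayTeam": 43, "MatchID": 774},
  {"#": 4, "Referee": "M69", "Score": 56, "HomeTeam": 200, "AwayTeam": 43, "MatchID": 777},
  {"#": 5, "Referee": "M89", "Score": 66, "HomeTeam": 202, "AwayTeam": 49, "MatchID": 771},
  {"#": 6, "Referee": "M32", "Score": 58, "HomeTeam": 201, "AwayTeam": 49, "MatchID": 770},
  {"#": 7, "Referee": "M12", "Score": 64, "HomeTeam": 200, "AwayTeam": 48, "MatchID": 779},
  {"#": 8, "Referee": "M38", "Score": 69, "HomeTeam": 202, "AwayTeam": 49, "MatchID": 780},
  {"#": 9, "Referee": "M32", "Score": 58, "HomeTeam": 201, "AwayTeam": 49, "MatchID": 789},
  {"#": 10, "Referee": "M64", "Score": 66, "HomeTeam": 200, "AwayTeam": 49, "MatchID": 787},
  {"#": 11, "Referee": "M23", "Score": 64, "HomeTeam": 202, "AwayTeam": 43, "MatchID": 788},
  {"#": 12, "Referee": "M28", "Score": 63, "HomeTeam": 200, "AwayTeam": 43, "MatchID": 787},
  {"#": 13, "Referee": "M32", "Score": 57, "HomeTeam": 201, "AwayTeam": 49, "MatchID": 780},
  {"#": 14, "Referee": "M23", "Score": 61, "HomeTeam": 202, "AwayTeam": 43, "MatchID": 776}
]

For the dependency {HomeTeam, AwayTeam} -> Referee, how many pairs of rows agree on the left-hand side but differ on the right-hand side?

4

(HomeTeam=201, AwayTeam=49): all 4 rows agree on Referee — 0 pairs.
(HomeTeam=202, AwayTeam=49): violating pairs (2,5), (2,8), (5,8) — 3 pairs.
(HomeTeam=200, AwayTeam=43): violating pairs (4,12) — 1 pair.
(HomeTeam=202, AwayTeam=43): all 2 rows agree on Referee — 0 pairs.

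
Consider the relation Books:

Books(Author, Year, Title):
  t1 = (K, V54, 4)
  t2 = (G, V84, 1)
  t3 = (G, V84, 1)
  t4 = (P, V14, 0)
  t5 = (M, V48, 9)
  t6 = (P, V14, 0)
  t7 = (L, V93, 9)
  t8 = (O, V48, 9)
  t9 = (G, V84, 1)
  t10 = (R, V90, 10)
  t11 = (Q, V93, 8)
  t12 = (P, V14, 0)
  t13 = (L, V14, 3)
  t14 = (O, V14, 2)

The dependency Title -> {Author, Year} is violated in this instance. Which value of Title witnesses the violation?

9

Title=4: row 1 → {Author,Year} = (K, V54) ✓
Title=1: rows 2, 3, 9 → {Author,Year} = (G, V84), (G, V84), (G, V84) ✓
Title=0: rows 4, 6, 12 → {Author,Year} = (P, V14), (P, V14), (P, V14) ✓
Title=9: rows 5, 7, 8 → {Author,Year} takes values {(M, V48), (L, V93), (O, V48)} — violation
Title=10: row 10 → {Author,Year} = (R, V90) ✓
Title=8: row 11 → {Author,Year} = (Q, V93) ✓
Title=3: row 13 → {Author,Year} = (L, V14) ✓
Title=2: row 14 → {Author,Year} = (O, V14) ✓
The only Title value with inconsistent RHS is Title=9.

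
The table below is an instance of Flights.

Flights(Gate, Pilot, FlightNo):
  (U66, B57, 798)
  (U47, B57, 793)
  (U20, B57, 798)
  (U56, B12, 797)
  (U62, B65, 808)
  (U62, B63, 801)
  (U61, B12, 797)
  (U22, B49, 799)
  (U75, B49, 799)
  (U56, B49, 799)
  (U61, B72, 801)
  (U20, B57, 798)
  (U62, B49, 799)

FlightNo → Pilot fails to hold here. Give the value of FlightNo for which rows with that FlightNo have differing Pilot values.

FlightNo=798: 3 rows → Pilot = B57, B57, B57 ✓
FlightNo=793: 1 row → Pilot = B57 ✓
FlightNo=797: 2 rows → Pilot = B12, B12 ✓
FlightNo=808: 1 row → Pilot = B65 ✓
FlightNo=801: 2 rows → Pilot takes values {B63, B72} — violation
FlightNo=799: 4 rows → Pilot = B49, B49, B49, B49 ✓
The only FlightNo value with inconsistent Pilot is FlightNo=801.

801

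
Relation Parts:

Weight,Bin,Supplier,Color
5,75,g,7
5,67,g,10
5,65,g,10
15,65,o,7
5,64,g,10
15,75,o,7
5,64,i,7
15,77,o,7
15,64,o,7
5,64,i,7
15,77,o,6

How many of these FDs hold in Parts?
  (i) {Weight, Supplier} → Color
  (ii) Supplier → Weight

(i) {Weight, Supplier} → Color: (Weight=5, Supplier=g): 4 rows → Color takes values {7, 10} — violation; (Weight=15, Supplier=o): 5 rows → Color takes values {7, 6} — violation — fails.
(ii) Supplier → Weight: every LHS value maps to a single RHS value — holds.
1 of the 2 dependencies holds.

1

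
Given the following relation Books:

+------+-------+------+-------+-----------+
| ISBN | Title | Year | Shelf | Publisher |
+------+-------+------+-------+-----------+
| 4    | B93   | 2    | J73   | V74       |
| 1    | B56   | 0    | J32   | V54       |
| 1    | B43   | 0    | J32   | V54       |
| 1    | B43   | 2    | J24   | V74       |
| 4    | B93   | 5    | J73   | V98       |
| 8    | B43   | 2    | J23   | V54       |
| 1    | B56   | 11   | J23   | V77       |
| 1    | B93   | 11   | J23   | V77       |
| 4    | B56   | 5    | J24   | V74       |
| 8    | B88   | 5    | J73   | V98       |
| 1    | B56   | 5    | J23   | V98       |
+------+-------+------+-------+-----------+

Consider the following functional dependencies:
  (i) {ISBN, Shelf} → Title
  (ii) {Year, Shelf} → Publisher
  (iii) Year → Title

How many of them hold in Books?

1

(i) {ISBN, Shelf} → Title: (ISBN=1, Shelf=J32): 2 rows → Title takes values {B56, B43} — violation; (ISBN=1, Shelf=J23): 3 rows → Title takes values {B56, B93} — violation — fails.
(ii) {Year, Shelf} → Publisher: every LHS value maps to a single RHS value — holds.
(iii) Year → Title: Year=2: 3 rows → Title takes values {B93, B43} — violation; Year=0: 2 rows → Title takes values {B56, B43} — violation; Year=5: 4 rows → Title takes values {B93, B56, B88} — violation; Year=11: 2 rows → Title takes values {B56, B93} — violation — fails.
1 of the 3 dependencies holds.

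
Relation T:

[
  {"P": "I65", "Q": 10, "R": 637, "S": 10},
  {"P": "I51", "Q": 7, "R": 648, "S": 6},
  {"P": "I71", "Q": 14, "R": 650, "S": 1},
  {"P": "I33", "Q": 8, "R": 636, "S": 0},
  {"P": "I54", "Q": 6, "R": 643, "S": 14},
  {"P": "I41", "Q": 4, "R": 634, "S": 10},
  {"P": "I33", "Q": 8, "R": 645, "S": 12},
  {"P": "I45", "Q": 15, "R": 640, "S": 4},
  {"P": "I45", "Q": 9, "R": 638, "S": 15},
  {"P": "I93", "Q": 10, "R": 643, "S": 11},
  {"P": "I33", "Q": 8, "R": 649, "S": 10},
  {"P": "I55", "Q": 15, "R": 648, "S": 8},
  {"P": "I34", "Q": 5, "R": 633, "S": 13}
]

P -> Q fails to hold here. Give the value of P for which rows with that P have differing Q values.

P=I65: 1 row → Q = 10 ✓
P=I51: 1 row → Q = 7 ✓
P=I71: 1 row → Q = 14 ✓
P=I33: 3 rows → Q = 8, 8, 8 ✓
P=I54: 1 row → Q = 6 ✓
P=I41: 1 row → Q = 4 ✓
P=I45: 2 rows → Q takes values {15, 9} — violation
P=I93: 1 row → Q = 10 ✓
P=I55: 1 row → Q = 15 ✓
P=I34: 1 row → Q = 5 ✓
The only P value with inconsistent Q is P=I45.

I45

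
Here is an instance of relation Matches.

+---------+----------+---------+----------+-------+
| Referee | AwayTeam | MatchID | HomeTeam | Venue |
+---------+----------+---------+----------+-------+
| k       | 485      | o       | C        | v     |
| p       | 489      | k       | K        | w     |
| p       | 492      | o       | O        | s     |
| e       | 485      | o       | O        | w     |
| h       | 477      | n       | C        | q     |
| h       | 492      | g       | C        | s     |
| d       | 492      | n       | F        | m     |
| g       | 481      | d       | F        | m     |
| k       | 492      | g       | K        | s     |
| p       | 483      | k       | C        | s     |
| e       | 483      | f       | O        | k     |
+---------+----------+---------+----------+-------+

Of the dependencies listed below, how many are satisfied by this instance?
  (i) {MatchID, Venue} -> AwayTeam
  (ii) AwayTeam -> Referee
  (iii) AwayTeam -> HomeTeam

1

(i) {MatchID, Venue} -> AwayTeam: every LHS value maps to a single RHS value — holds.
(ii) AwayTeam -> Referee: AwayTeam=485: 2 rows → Referee takes values {k, e} — violation; AwayTeam=492: 4 rows → Referee takes values {p, h, d, k} — violation; AwayTeam=483: 2 rows → Referee takes values {p, e} — violation — fails.
(iii) AwayTeam -> HomeTeam: AwayTeam=485: 2 rows → HomeTeam takes values {C, O} — violation; AwayTeam=492: 4 rows → HomeTeam takes values {O, C, F, K} — violation; AwayTeam=483: 2 rows → HomeTeam takes values {C, O} — violation — fails.
1 of the 3 dependencies holds.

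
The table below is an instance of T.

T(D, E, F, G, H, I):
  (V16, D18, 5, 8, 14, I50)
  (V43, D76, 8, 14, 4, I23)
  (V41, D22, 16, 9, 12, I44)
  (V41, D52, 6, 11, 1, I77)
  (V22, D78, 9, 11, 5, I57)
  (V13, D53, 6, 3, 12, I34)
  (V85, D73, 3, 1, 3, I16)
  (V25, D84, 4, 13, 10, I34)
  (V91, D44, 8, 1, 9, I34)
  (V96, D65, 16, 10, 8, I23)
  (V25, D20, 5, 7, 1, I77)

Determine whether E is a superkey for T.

All 11 rows have distinct E values, so E → (all attributes) holds and E is a superkey.

Yes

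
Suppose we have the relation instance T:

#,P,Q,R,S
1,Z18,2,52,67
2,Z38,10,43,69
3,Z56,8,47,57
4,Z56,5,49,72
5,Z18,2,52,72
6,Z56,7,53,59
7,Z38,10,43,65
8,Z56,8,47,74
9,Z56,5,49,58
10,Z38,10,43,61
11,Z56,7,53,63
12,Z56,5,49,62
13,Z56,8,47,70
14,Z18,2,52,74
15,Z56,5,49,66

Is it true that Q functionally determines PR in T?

Yes

Q=2: rows 1, 5, 14 → {P,R} = (Z18, 52), (Z18, 52), (Z18, 52) ✓
Q=10: rows 2, 7, 10 → {P,R} = (Z38, 43), (Z38, 43), (Z38, 43) ✓
Q=8: rows 3, 8, 13 → {P,R} = (Z56, 47), (Z56, 47), (Z56, 47) ✓
Q=5: rows 4, 9, 12, 15 → {P,R} = (Z56, 49), (Z56, 49), (Z56, 49), (Z56, 49) ✓
Q=7: rows 6, 11 → {P,R} = (Z56, 53), (Z56, 53) ✓
Every Q value is associated with a single PR value, so Q -> PR holds.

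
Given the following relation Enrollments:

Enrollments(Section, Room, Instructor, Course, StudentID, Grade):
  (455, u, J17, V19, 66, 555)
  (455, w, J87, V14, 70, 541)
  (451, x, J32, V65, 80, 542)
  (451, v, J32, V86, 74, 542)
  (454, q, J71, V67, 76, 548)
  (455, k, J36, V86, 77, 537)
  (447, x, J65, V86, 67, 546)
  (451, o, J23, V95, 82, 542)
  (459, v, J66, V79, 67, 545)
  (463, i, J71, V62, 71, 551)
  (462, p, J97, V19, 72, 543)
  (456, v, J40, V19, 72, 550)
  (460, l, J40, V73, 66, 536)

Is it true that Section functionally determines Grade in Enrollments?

No

Section=455: 3 rows → Grade takes values {555, 541, 537} — violation
Section=451: 3 rows → Grade = 542, 542, 542 ✓
Section=454: 1 row → Grade = 548 ✓
Section=447: 1 row → Grade = 546 ✓
Section=459: 1 row → Grade = 545 ✓
Section=463: 1 row → Grade = 551 ✓
Section=462: 1 row → Grade = 543 ✓
Section=456: 1 row → Grade = 550 ✓
Section=460: 1 row → Grade = 536 ✓
Two rows agree on Section but differ on Grade, so Section -> Grade does not hold.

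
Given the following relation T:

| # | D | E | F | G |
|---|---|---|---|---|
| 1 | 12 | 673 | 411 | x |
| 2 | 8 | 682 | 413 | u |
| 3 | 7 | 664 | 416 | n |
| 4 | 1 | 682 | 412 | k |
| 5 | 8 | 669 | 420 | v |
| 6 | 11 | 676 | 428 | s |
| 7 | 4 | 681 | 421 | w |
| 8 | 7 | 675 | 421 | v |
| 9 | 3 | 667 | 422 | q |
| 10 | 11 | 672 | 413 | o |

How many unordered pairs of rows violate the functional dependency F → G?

F=413: violating pairs (2,10) — 1 pair.
F=421: violating pairs (7,8) — 1 pair.

2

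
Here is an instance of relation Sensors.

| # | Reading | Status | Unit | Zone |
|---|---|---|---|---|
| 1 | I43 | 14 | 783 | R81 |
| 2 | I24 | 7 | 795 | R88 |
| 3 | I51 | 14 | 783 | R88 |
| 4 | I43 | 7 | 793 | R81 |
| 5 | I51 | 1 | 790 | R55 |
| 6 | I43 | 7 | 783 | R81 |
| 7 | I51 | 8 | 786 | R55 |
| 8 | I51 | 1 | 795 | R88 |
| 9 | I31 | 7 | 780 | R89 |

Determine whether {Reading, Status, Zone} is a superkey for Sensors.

No

Rows 4 and 6 have the same {Reading, Status, Zone} value (Reading=I43, Status=7, Zone=R81) but are distinct tuples, so {Reading, Status, Zone} does not determine every attribute — not a superkey.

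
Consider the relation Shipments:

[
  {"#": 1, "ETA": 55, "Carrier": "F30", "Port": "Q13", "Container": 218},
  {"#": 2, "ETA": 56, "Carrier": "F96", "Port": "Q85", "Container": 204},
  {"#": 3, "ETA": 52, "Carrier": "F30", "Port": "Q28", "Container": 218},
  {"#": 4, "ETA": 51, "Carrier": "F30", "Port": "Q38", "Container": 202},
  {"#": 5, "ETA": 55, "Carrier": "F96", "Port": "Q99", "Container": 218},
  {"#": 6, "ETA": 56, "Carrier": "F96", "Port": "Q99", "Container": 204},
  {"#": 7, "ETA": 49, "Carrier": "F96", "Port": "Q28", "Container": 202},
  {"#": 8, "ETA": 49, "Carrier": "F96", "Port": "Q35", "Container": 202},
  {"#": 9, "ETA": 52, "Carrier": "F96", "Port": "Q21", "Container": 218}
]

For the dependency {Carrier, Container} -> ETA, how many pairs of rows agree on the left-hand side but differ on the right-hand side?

2

(Carrier=F30, Container=218): violating pairs (1,3) — 1 pair.
(Carrier=F96, Container=204): all 2 rows agree on ETA — 0 pairs.
(Carrier=F96, Container=218): violating pairs (5,9) — 1 pair.
(Carrier=F96, Container=202): all 2 rows agree on ETA — 0 pairs.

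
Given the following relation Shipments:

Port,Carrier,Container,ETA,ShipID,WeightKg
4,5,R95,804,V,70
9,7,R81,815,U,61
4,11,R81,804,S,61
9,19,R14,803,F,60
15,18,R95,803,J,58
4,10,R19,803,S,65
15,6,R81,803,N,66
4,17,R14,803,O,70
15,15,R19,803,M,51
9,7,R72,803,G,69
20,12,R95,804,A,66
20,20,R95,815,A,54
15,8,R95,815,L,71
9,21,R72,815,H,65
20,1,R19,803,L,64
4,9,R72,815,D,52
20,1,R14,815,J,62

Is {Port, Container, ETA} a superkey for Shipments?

All 17 rows have distinct {Port, Container, ETA} values, so {Port, Container, ETA} → (all attributes) holds and {Port, Container, ETA} is a superkey.

Yes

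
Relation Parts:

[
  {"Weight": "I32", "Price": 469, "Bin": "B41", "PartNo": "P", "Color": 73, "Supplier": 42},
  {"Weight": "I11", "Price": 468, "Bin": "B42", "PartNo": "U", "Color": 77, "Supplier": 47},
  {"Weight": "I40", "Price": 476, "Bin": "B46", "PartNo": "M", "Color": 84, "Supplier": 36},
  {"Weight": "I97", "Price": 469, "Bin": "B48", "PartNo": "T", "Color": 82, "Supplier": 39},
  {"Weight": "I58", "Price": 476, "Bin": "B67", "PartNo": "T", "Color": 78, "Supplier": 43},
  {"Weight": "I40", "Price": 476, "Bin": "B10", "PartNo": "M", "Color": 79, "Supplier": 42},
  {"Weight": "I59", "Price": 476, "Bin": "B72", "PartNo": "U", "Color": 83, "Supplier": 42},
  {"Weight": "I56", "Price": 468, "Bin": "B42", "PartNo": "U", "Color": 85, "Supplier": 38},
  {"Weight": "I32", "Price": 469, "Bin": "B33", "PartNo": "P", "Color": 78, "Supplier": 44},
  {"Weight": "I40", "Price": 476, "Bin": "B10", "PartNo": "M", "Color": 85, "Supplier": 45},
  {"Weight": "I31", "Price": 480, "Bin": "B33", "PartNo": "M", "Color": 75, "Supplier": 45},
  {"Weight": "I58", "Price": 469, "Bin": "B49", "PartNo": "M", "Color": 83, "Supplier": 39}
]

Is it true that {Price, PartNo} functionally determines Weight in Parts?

No

(Price=469, PartNo=P): 2 rows → Weight = I32, I32 ✓
(Price=468, PartNo=U): 2 rows → Weight takes values {I11, I56} — violation
(Price=476, PartNo=M): 3 rows → Weight = I40, I40, I40 ✓
(Price=469, PartNo=T): 1 row → Weight = I97 ✓
(Price=476, PartNo=T): 1 row → Weight = I58 ✓
(Price=476, PartNo=U): 1 row → Weight = I59 ✓
(Price=480, PartNo=M): 1 row → Weight = I31 ✓
(Price=469, PartNo=M): 1 row → Weight = I58 ✓
Two rows agree on {Price, PartNo} but differ on Weight, so {Price, PartNo} -> Weight does not hold.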